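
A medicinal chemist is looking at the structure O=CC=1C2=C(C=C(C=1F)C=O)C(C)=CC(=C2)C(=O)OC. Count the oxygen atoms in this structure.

Scan the SMILES for O atoms (remember two-letter symbols like Cl and Br are single atoms).
Oxygen count: 4.

4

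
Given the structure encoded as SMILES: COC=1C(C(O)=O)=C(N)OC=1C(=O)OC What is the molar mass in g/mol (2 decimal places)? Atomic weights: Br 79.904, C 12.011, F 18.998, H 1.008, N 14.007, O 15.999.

First, the molecular formula is C8H9NO6 (counting implicit H from valence).
  C: 8 × 12.011 = 96.088
  H: 9 × 1.008 = 9.072
  N: 1 × 14.007 = 14.007
  O: 6 × 15.999 = 95.994
Sum: 8×12.011 + 9×1.008 + 1×14.007 + 6×15.999 = 215.161 → 215.16 g/mol.

215.16 g/mol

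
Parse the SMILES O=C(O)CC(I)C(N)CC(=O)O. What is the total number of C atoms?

Count every carbon token in the SMILES (each C, including those in ring-closure positions and inside branches).
Carbon count: 6.

6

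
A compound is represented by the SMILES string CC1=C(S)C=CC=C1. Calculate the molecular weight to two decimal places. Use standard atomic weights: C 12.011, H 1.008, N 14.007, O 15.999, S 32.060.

First, the molecular formula is C7H8S (counting implicit H from valence).
  C: 7 × 12.011 = 84.077
  H: 8 × 1.008 = 8.064
  S: 1 × 32.060 = 32.060
Sum: 7×12.011 + 8×1.008 + 1×32.060 = 124.201 → 124.20 g/mol.

124.20 g/mol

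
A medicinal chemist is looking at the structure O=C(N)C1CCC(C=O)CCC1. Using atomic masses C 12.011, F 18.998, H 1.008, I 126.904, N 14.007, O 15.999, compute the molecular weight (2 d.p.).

First, the molecular formula is C9H15NO2 (counting implicit H from valence).
  C: 9 × 12.011 = 108.099
  H: 15 × 1.008 = 15.120
  N: 1 × 14.007 = 14.007
  O: 2 × 15.999 = 31.998
Sum: 9×12.011 + 15×1.008 + 1×14.007 + 2×15.999 = 169.224 → 169.22 g/mol.

169.22 g/mol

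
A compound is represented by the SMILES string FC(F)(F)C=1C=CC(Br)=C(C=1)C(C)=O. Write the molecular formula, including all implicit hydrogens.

Walk through each heavy atom and fill implicit hydrogens from standard valence (C 4, N 3, O 2, S 2, halogen 1):
  atom 1: F (halogen, monovalent) → 0 H
  atom 2: C, bond orders sum to 4 (valence 4) → 0 H
  atom 3: F (halogen, monovalent) → 0 H
  atom 4: F (halogen, monovalent) → 0 H
  atom 5: C, bond orders sum to 4 (valence 4) → 0 H
  atom 6: C, bond orders sum to 3 (valence 4) → 1 H
  atom 7: C, bond orders sum to 3 (valence 4) → 1 H
  atom 8: C, bond orders sum to 4 (valence 4) → 0 H
  atom 9: Br (halogen, monovalent) → 0 H
  atom 10: C, bond orders sum to 4 (valence 4) → 0 H
  atom 11: C, bond orders sum to 3 (valence 4) → 1 H
  atom 12: C, bond orders sum to 4 (valence 4) → 0 H
  atom 13: C, bond orders sum to 1 (valence 4) → 3 H
  atom 14: O, bond orders sum to 2 (valence 2) → 0 H
Totals → C:9, H:6, Br:1, F:3, O:1.

C9H6BrF3O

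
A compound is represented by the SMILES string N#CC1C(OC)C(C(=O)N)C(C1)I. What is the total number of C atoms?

8

Count every carbon token in the SMILES (each C, including those in ring-closure positions and inside branches).
Carbon count: 8.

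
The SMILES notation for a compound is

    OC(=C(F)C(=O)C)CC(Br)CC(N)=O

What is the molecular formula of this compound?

Walk through each heavy atom and fill implicit hydrogens from standard valence (C 4, N 3, O 2, S 2, halogen 1):
  atom 1: O, bond orders sum to 1 (valence 2) → 1 H
  atom 2: C, bond orders sum to 4 (valence 4) → 0 H
  atom 3: C, bond orders sum to 4 (valence 4) → 0 H
  atom 4: F (halogen, monovalent) → 0 H
  atom 5: C, bond orders sum to 4 (valence 4) → 0 H
  atom 6: O, bond orders sum to 2 (valence 2) → 0 H
  atom 7: C, bond orders sum to 1 (valence 4) → 3 H
  atom 8: C, bond orders sum to 2 (valence 4) → 2 H
  atom 9: C, bond orders sum to 3 (valence 4) → 1 H
  atom 10: Br (halogen, monovalent) → 0 H
  atom 11: C, bond orders sum to 2 (valence 4) → 2 H
  atom 12: C, bond orders sum to 4 (valence 4) → 0 H
  atom 13: N, bond orders sum to 1 (valence 3) → 2 H
  atom 14: O, bond orders sum to 2 (valence 2) → 0 H
Totals → C:8, H:11, Br:1, F:1, N:1, O:3.
In Hill order: C8H11BrFNO3.

C8H11BrFNO3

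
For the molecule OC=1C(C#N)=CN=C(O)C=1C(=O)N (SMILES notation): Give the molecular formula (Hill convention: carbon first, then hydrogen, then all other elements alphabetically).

Walk through each heavy atom and fill implicit hydrogens from standard valence (C 4, N 3, O 2, S 2, halogen 1):
  atom 1: O, bond orders sum to 1 (valence 2) → 1 H
  atom 2: C, bond orders sum to 4 (valence 4) → 0 H
  atom 3: C, bond orders sum to 4 (valence 4) → 0 H
  atom 4: C, bond orders sum to 4 (valence 4) → 0 H
  atom 5: N, bond orders sum to 3 (valence 3) → 0 H
  atom 6: C, bond orders sum to 3 (valence 4) → 1 H
  atom 7: N, bond orders sum to 3 (valence 3) → 0 H
  atom 8: C, bond orders sum to 4 (valence 4) → 0 H
  atom 9: O, bond orders sum to 1 (valence 2) → 1 H
  atom 10: C, bond orders sum to 4 (valence 4) → 0 H
  atom 11: C, bond orders sum to 4 (valence 4) → 0 H
  atom 12: O, bond orders sum to 2 (valence 2) → 0 H
  atom 13: N, bond orders sum to 1 (valence 3) → 2 H
Totals → C:7, H:5, N:3, O:3.
In Hill order: C7H5N3O3.

C7H5N3O3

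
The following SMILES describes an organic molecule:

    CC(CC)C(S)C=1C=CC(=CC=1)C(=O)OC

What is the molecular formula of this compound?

Walk through each heavy atom and fill implicit hydrogens from standard valence (C 4, N 3, O 2, S 2, halogen 1):
  atom 1: C, bond orders sum to 1 (valence 4) → 3 H
  atom 2: C, bond orders sum to 3 (valence 4) → 1 H
  atom 3: C, bond orders sum to 2 (valence 4) → 2 H
  atom 4: C, bond orders sum to 1 (valence 4) → 3 H
  atom 5: C, bond orders sum to 3 (valence 4) → 1 H
  atom 6: S, bond orders sum to 1 (valence 2) → 1 H
  atom 7: C, bond orders sum to 4 (valence 4) → 0 H
  atom 8: C, bond orders sum to 3 (valence 4) → 1 H
  atom 9: C, bond orders sum to 3 (valence 4) → 1 H
  atom 10: C, bond orders sum to 4 (valence 4) → 0 H
  atom 11: C, bond orders sum to 3 (valence 4) → 1 H
  atom 12: C, bond orders sum to 3 (valence 4) → 1 H
  atom 13: C, bond orders sum to 4 (valence 4) → 0 H
  atom 14: O, bond orders sum to 2 (valence 2) → 0 H
  atom 15: O, bond orders sum to 2 (valence 2) → 0 H
  atom 16: C, bond orders sum to 1 (valence 4) → 3 H
Totals → C:13, H:18, O:2, S:1.

C13H18O2S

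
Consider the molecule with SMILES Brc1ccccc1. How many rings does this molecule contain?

In SMILES, each pair of matching ring-closure digits denotes one ring-closing bond; the number of such bonds equals the number of independent rings.
Ring-closure bonds here: 1.

1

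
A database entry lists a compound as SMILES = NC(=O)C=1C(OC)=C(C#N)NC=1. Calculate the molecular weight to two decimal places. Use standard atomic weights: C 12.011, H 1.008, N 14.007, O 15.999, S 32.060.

First, the molecular formula is C7H7N3O2 (counting implicit H from valence).
  C: 7 × 12.011 = 84.077
  H: 7 × 1.008 = 7.056
  N: 3 × 14.007 = 42.021
  O: 2 × 15.999 = 31.998
Sum: 7×12.011 + 7×1.008 + 3×14.007 + 2×15.999 = 165.152 → 165.15 g/mol.

165.15 g/mol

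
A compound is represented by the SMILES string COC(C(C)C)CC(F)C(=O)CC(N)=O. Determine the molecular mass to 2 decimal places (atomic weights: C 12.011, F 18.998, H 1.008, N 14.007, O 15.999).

219.26 g/mol

First, the molecular formula is C10H18FNO3 (counting implicit H from valence).
  C: 10 × 12.011 = 120.110
  F: 1 × 18.998 = 18.998
  H: 18 × 1.008 = 18.144
  N: 1 × 14.007 = 14.007
  O: 3 × 15.999 = 47.997
Sum: 10×12.011 + 1×18.998 + 18×1.008 + 1×14.007 + 3×15.999 = 219.256 → 219.26 g/mol.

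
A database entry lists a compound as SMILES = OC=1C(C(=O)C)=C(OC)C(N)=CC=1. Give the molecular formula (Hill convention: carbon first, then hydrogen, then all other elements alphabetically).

C9H11NO3

Walk through each heavy atom and fill implicit hydrogens from standard valence (C 4, N 3, O 2, S 2, halogen 1):
  atom 1: O, bond orders sum to 1 (valence 2) → 1 H
  atom 2: C, bond orders sum to 4 (valence 4) → 0 H
  atom 3: C, bond orders sum to 4 (valence 4) → 0 H
  atom 4: C, bond orders sum to 4 (valence 4) → 0 H
  atom 5: O, bond orders sum to 2 (valence 2) → 0 H
  atom 6: C, bond orders sum to 1 (valence 4) → 3 H
  atom 7: C, bond orders sum to 4 (valence 4) → 0 H
  atom 8: O, bond orders sum to 2 (valence 2) → 0 H
  atom 9: C, bond orders sum to 1 (valence 4) → 3 H
  atom 10: C, bond orders sum to 4 (valence 4) → 0 H
  atom 11: N, bond orders sum to 1 (valence 3) → 2 H
  atom 12: C, bond orders sum to 3 (valence 4) → 1 H
  atom 13: C, bond orders sum to 3 (valence 4) → 1 H
Totals → C:9, H:11, N:1, O:3.
In Hill order: C9H11NO3.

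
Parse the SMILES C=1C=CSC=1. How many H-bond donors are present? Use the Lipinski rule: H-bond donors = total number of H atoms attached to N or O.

0

Donors: find every N or O and count the H atoms it carries.
  (no N or O atoms present)
Lipinski HBD = 0.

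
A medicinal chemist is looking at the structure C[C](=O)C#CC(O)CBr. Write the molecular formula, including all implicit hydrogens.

Walk through each heavy atom and fill implicit hydrogens from standard valence (C 4, N 3, O 2, S 2, halogen 1):
  atom 1: C, bond orders sum to 1 (valence 4) → 3 H
  atom 2: C with explicit H count 0
  atom 3: O, bond orders sum to 2 (valence 2) → 0 H
  atom 4: C, bond orders sum to 4 (valence 4) → 0 H
  atom 5: C, bond orders sum to 4 (valence 4) → 0 H
  atom 6: C, bond orders sum to 3 (valence 4) → 1 H
  atom 7: O, bond orders sum to 1 (valence 2) → 1 H
  atom 8: C, bond orders sum to 2 (valence 4) → 2 H
  atom 9: Br (halogen, monovalent) → 0 H
Totals → C:6, H:7, Br:1, O:2.

C6H7BrO2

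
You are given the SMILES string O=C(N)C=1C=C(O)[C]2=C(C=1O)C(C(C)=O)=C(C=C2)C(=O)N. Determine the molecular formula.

Walk through each heavy atom and fill implicit hydrogens from standard valence (C 4, N 3, O 2, S 2, halogen 1):
  atom 1: O, bond orders sum to 2 (valence 2) → 0 H
  atom 2: C, bond orders sum to 4 (valence 4) → 0 H
  atom 3: N, bond orders sum to 1 (valence 3) → 2 H
  atom 4: C, bond orders sum to 4 (valence 4) → 0 H
  atom 5: C, bond orders sum to 3 (valence 4) → 1 H
  atom 6: C, bond orders sum to 4 (valence 4) → 0 H
  atom 7: O, bond orders sum to 1 (valence 2) → 1 H
  atom 8: C with explicit H count 0
  atom 9: C, bond orders sum to 4 (valence 4) → 0 H
  atom 10: C, bond orders sum to 4 (valence 4) → 0 H
  atom 11: O, bond orders sum to 1 (valence 2) → 1 H
  atom 12: C, bond orders sum to 4 (valence 4) → 0 H
  atom 13: C, bond orders sum to 4 (valence 4) → 0 H
  atom 14: C, bond orders sum to 1 (valence 4) → 3 H
  atom 15: O, bond orders sum to 2 (valence 2) → 0 H
  atom 16: C, bond orders sum to 4 (valence 4) → 0 H
  atom 17: C, bond orders sum to 3 (valence 4) → 1 H
  atom 18: C, bond orders sum to 3 (valence 4) → 1 H
  atom 19: C, bond orders sum to 4 (valence 4) → 0 H
  atom 20: O, bond orders sum to 2 (valence 2) → 0 H
  atom 21: N, bond orders sum to 1 (valence 3) → 2 H
Totals → C:14, H:12, N:2, O:5.

C14H12N2O5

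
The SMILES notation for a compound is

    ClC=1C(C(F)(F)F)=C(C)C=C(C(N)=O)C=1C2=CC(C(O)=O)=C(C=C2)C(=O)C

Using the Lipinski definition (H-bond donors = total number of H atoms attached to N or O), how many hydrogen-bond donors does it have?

3

Donors: find every N or O and count the H atoms it carries.
  atom 13 (N): bond orders sum to 1 → 2 H
  atom 14 (O): bond orders sum to 2 → 0 H
  atom 20 (O): bond orders sum to 1 → 1 H
  atom 21 (O): bond orders sum to 2 → 0 H
  atom 26 (O): bond orders sum to 2 → 0 H
Lipinski HBD = 3.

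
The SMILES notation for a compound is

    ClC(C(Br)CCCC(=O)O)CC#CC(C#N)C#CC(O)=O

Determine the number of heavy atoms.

21

Every atom symbol written in the SMILES (organic subset) is one heavy atom; implicit H are not written.
Heavy atoms by element → Br:1, C:14, Cl:1, N:1, O:4.
Total: 21.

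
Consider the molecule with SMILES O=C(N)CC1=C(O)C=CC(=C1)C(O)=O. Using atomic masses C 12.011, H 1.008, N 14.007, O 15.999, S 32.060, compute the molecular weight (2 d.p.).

First, the molecular formula is C9H9NO4 (counting implicit H from valence).
  C: 9 × 12.011 = 108.099
  H: 9 × 1.008 = 9.072
  N: 1 × 14.007 = 14.007
  O: 4 × 15.999 = 63.996
Sum: 9×12.011 + 9×1.008 + 1×14.007 + 4×15.999 = 195.174 → 195.17 g/mol.

195.17 g/mol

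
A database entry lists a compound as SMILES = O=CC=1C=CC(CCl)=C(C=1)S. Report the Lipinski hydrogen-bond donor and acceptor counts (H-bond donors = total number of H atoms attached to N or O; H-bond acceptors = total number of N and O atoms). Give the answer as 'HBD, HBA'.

Donors: find every N or O and count the H atoms it carries.
  atom 1 (O): bond orders sum to 2 → 0 H
Lipinski HBD = 0.
Acceptors: N atoms = 0, O atoms = 1 → HBA = 1.

0, 1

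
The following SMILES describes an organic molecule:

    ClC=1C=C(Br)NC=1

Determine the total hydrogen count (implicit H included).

Walk through each heavy atom and fill implicit hydrogens from standard valence (C 4, N 3, O 2, S 2, halogen 1):
  atom 1: Cl (halogen, monovalent) → 0 H
  atom 2: C, bond orders sum to 4 (valence 4) → 0 H
  atom 3: C, bond orders sum to 3 (valence 4) → 1 H
  atom 4: C, bond orders sum to 4 (valence 4) → 0 H
  atom 5: Br (halogen, monovalent) → 0 H
  atom 6: N, bond orders sum to 2 (valence 3) → 1 H
  atom 7: C, bond orders sum to 3 (valence 4) → 1 H
Total hydrogens: 3.

3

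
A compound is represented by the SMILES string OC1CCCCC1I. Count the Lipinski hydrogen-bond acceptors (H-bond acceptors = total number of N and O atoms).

N atoms: 0; O atoms: 1.
Lipinski HBA = 0 + 1 = 1.

1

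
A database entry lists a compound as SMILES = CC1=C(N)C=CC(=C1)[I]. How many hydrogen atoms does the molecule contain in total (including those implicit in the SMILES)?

Walk through each heavy atom and fill implicit hydrogens from standard valence (C 4, N 3, O 2, S 2, halogen 1):
  atom 1: C, bond orders sum to 1 (valence 4) → 3 H
  atom 2: C, bond orders sum to 4 (valence 4) → 0 H
  atom 3: C, bond orders sum to 4 (valence 4) → 0 H
  atom 4: N, bond orders sum to 1 (valence 3) → 2 H
  atom 5: C, bond orders sum to 3 (valence 4) → 1 H
  atom 6: C, bond orders sum to 3 (valence 4) → 1 H
  atom 7: C, bond orders sum to 4 (valence 4) → 0 H
  atom 8: C, bond orders sum to 3 (valence 4) → 1 H
  atom 9: I with explicit H count 0
Total hydrogens: 8.

8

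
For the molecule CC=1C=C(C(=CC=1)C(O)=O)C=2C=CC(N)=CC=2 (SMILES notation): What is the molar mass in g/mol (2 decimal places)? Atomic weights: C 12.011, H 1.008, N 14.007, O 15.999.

227.26 g/mol

First, the molecular formula is C14H13NO2 (counting implicit H from valence).
  C: 14 × 12.011 = 168.154
  H: 13 × 1.008 = 13.104
  N: 1 × 14.007 = 14.007
  O: 2 × 15.999 = 31.998
Sum: 14×12.011 + 13×1.008 + 1×14.007 + 2×15.999 = 227.263 → 227.26 g/mol.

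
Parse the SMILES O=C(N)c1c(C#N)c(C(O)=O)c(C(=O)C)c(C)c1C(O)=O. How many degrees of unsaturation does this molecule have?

Molecular formula: C13H10N2O6.
DoU = (2C + 2 + N − H − X) / 2, where X is the halogen count and O/S are ignored.
    = (2·13 + 2 + 2 − 10 − 0) / 2 = 20 / 2 = 10.

10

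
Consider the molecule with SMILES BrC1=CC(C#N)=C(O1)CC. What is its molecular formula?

Walk through each heavy atom and fill implicit hydrogens from standard valence (C 4, N 3, O 2, S 2, halogen 1):
  atom 1: Br (halogen, monovalent) → 0 H
  atom 2: C, bond orders sum to 4 (valence 4) → 0 H
  atom 3: C, bond orders sum to 3 (valence 4) → 1 H
  atom 4: C, bond orders sum to 4 (valence 4) → 0 H
  atom 5: C, bond orders sum to 4 (valence 4) → 0 H
  atom 6: N, bond orders sum to 3 (valence 3) → 0 H
  atom 7: C, bond orders sum to 4 (valence 4) → 0 H
  atom 8: O, bond orders sum to 2 (valence 2) → 0 H
  atom 9: C, bond orders sum to 2 (valence 4) → 2 H
  atom 10: C, bond orders sum to 1 (valence 4) → 3 H
Totals → C:7, H:6, Br:1, N:1, O:1.
In Hill order: C7H6BrNO.

C7H6BrNO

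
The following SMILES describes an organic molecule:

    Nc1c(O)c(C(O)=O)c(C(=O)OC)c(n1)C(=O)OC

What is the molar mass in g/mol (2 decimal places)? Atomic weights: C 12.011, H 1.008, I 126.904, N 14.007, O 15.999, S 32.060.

First, the molecular formula is C10H10N2O7 (counting implicit H from valence).
  C: 10 × 12.011 = 120.110
  H: 10 × 1.008 = 10.080
  N: 2 × 14.007 = 28.014
  O: 7 × 15.999 = 111.993
Sum: 10×12.011 + 10×1.008 + 2×14.007 + 7×15.999 = 270.197 → 270.20 g/mol.

270.20 g/mol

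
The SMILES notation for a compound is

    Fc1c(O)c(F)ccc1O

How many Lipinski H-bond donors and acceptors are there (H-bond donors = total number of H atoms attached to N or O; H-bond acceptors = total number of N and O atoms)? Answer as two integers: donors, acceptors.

Donors: find every N or O and count the H atoms it carries.
  atom 4 (O): bond orders sum to 1 → 1 H
  atom 10 (O): bond orders sum to 1 → 1 H
Lipinski HBD = 2.
Acceptors: N atoms = 0, O atoms = 2 → HBA = 2.

2, 2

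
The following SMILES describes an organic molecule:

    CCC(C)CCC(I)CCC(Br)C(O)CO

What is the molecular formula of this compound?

C12H24BrIO2

Walk through each heavy atom and fill implicit hydrogens from standard valence (C 4, N 3, O 2, S 2, halogen 1):
  atom 1: C, bond orders sum to 1 (valence 4) → 3 H
  atom 2: C, bond orders sum to 2 (valence 4) → 2 H
  atom 3: C, bond orders sum to 3 (valence 4) → 1 H
  atom 4: C, bond orders sum to 1 (valence 4) → 3 H
  atom 5: C, bond orders sum to 2 (valence 4) → 2 H
  atom 6: C, bond orders sum to 2 (valence 4) → 2 H
  atom 7: C, bond orders sum to 3 (valence 4) → 1 H
  atom 8: I (halogen, monovalent) → 0 H
  atom 9: C, bond orders sum to 2 (valence 4) → 2 H
  atom 10: C, bond orders sum to 2 (valence 4) → 2 H
  atom 11: C, bond orders sum to 3 (valence 4) → 1 H
  atom 12: Br (halogen, monovalent) → 0 H
  atom 13: C, bond orders sum to 3 (valence 4) → 1 H
  atom 14: O, bond orders sum to 1 (valence 2) → 1 H
  atom 15: C, bond orders sum to 2 (valence 4) → 2 H
  atom 16: O, bond orders sum to 1 (valence 2) → 1 H
Totals → C:12, H:24, Br:1, I:1, O:2.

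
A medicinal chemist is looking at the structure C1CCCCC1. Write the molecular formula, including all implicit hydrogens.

Walk through each heavy atom and fill implicit hydrogens from standard valence (C 4, N 3, O 2, S 2, halogen 1):
  atom 1: C, bond orders sum to 2 (valence 4) → 2 H
  atom 2: C, bond orders sum to 2 (valence 4) → 2 H
  atom 3: C, bond orders sum to 2 (valence 4) → 2 H
  atom 4: C, bond orders sum to 2 (valence 4) → 2 H
  atom 5: C, bond orders sum to 2 (valence 4) → 2 H
  atom 6: C, bond orders sum to 2 (valence 4) → 2 H
Totals → C:6, H:12.

C6H12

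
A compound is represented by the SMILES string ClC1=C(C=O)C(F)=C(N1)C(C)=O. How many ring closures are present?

1

In SMILES, each pair of matching ring-closure digits denotes one ring-closing bond; the number of such bonds equals the number of independent rings.
Ring-closure bonds here: 1.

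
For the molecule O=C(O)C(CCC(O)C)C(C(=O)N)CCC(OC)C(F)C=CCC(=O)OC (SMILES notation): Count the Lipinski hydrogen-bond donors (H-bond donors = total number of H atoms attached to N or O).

4

Donors: find every N or O and count the H atoms it carries.
  atom 1 (O): bond orders sum to 2 → 0 H
  atom 3 (O): bond orders sum to 1 → 1 H
  atom 8 (O): bond orders sum to 1 → 1 H
  atom 12 (O): bond orders sum to 2 → 0 H
  atom 13 (N): bond orders sum to 1 → 2 H
  atom 17 (O): bond orders sum to 2 → 0 H
  atom 25 (O): bond orders sum to 2 → 0 H
  atom 26 (O): bond orders sum to 2 → 0 H
Lipinski HBD = 4.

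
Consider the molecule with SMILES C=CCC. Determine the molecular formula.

Walk through each heavy atom and fill implicit hydrogens from standard valence (C 4, N 3, O 2, S 2, halogen 1):
  atom 1: C, bond orders sum to 2 (valence 4) → 2 H
  atom 2: C, bond orders sum to 3 (valence 4) → 1 H
  atom 3: C, bond orders sum to 2 (valence 4) → 2 H
  atom 4: C, bond orders sum to 1 (valence 4) → 3 H
Totals → C:4, H:8.

C4H8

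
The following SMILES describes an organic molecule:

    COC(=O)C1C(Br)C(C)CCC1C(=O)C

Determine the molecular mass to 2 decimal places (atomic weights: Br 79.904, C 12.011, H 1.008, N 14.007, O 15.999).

First, the molecular formula is C11H17BrO3 (counting implicit H from valence).
  Br: 1 × 79.904 = 79.904
  C: 11 × 12.011 = 132.121
  H: 17 × 1.008 = 17.136
  O: 3 × 15.999 = 47.997
Sum: 1×79.904 + 11×12.011 + 17×1.008 + 3×15.999 = 277.158 → 277.16 g/mol.

277.16 g/mol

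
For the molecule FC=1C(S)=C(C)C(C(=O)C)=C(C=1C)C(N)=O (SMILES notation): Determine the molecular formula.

Walk through each heavy atom and fill implicit hydrogens from standard valence (C 4, N 3, O 2, S 2, halogen 1):
  atom 1: F (halogen, monovalent) → 0 H
  atom 2: C, bond orders sum to 4 (valence 4) → 0 H
  atom 3: C, bond orders sum to 4 (valence 4) → 0 H
  atom 4: S, bond orders sum to 1 (valence 2) → 1 H
  atom 5: C, bond orders sum to 4 (valence 4) → 0 H
  atom 6: C, bond orders sum to 1 (valence 4) → 3 H
  atom 7: C, bond orders sum to 4 (valence 4) → 0 H
  atom 8: C, bond orders sum to 4 (valence 4) → 0 H
  atom 9: O, bond orders sum to 2 (valence 2) → 0 H
  atom 10: C, bond orders sum to 1 (valence 4) → 3 H
  atom 11: C, bond orders sum to 4 (valence 4) → 0 H
  atom 12: C, bond orders sum to 4 (valence 4) → 0 H
  atom 13: C, bond orders sum to 1 (valence 4) → 3 H
  atom 14: C, bond orders sum to 4 (valence 4) → 0 H
  atom 15: N, bond orders sum to 1 (valence 3) → 2 H
  atom 16: O, bond orders sum to 2 (valence 2) → 0 H
Totals → C:11, H:12, F:1, N:1, O:2, S:1.

C11H12FNO2S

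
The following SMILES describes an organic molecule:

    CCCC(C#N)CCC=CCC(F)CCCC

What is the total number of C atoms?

15

Count every carbon token in the SMILES (each C, including those in ring-closure positions and inside branches).
Carbon count: 15.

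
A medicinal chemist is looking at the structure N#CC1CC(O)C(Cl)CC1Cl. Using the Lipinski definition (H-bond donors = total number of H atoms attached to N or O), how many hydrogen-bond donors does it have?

1

Donors: find every N or O and count the H atoms it carries.
  atom 1 (N): bond orders sum to 3 → 0 H
  atom 6 (O): bond orders sum to 1 → 1 H
Lipinski HBD = 1.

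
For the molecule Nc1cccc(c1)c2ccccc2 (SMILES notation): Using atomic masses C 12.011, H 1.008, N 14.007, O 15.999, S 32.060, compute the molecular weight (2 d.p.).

169.23 g/mol

First, the molecular formula is C12H11N (counting implicit H from valence).
  C: 12 × 12.011 = 144.132
  H: 11 × 1.008 = 11.088
  N: 1 × 14.007 = 14.007
Sum: 12×12.011 + 11×1.008 + 1×14.007 = 169.227 → 169.23 g/mol.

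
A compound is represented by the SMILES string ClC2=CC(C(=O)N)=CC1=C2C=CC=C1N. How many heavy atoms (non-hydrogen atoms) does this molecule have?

15

Every atom symbol written in the SMILES (organic subset) is one heavy atom; implicit H are not written.
Heavy atoms by element → C:11, Cl:1, N:2, O:1.
Total: 15.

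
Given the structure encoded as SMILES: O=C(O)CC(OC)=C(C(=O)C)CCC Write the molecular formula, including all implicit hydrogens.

Walk through each heavy atom and fill implicit hydrogens from standard valence (C 4, N 3, O 2, S 2, halogen 1):
  atom 1: O, bond orders sum to 2 (valence 2) → 0 H
  atom 2: C, bond orders sum to 4 (valence 4) → 0 H
  atom 3: O, bond orders sum to 1 (valence 2) → 1 H
  atom 4: C, bond orders sum to 2 (valence 4) → 2 H
  atom 5: C, bond orders sum to 4 (valence 4) → 0 H
  atom 6: O, bond orders sum to 2 (valence 2) → 0 H
  atom 7: C, bond orders sum to 1 (valence 4) → 3 H
  atom 8: C, bond orders sum to 4 (valence 4) → 0 H
  atom 9: C, bond orders sum to 4 (valence 4) → 0 H
  atom 10: O, bond orders sum to 2 (valence 2) → 0 H
  atom 11: C, bond orders sum to 1 (valence 4) → 3 H
  atom 12: C, bond orders sum to 2 (valence 4) → 2 H
  atom 13: C, bond orders sum to 2 (valence 4) → 2 H
  atom 14: C, bond orders sum to 1 (valence 4) → 3 H
Totals → C:10, H:16, O:4.

C10H16O4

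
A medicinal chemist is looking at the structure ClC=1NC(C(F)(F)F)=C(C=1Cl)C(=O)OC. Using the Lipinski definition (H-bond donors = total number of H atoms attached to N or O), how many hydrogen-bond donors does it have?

1

Donors: find every N or O and count the H atoms it carries.
  atom 3 (N): bond orders sum to 2 → 1 H
  atom 13 (O): bond orders sum to 2 → 0 H
  atom 14 (O): bond orders sum to 2 → 0 H
Lipinski HBD = 1.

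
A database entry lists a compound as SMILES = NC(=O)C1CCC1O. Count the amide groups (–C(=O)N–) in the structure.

The amide motif appears at heavy-atom position 2 in the SMILES.
Other groups present: 1 hydroxyl.
Amide count: 1.

1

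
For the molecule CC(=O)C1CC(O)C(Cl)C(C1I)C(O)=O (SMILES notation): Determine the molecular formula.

Walk through each heavy atom and fill implicit hydrogens from standard valence (C 4, N 3, O 2, S 2, halogen 1):
  atom 1: C, bond orders sum to 1 (valence 4) → 3 H
  atom 2: C, bond orders sum to 4 (valence 4) → 0 H
  atom 3: O, bond orders sum to 2 (valence 2) → 0 H
  atom 4: C, bond orders sum to 3 (valence 4) → 1 H
  atom 5: C, bond orders sum to 2 (valence 4) → 2 H
  atom 6: C, bond orders sum to 3 (valence 4) → 1 H
  atom 7: O, bond orders sum to 1 (valence 2) → 1 H
  atom 8: C, bond orders sum to 3 (valence 4) → 1 H
  atom 9: Cl (halogen, monovalent) → 0 H
  atom 10: C, bond orders sum to 3 (valence 4) → 1 H
  atom 11: C, bond orders sum to 3 (valence 4) → 1 H
  atom 12: I (halogen, monovalent) → 0 H
  atom 13: C, bond orders sum to 4 (valence 4) → 0 H
  atom 14: O, bond orders sum to 1 (valence 2) → 1 H
  atom 15: O, bond orders sum to 2 (valence 2) → 0 H
Totals → C:9, H:12, Cl:1, I:1, O:4.

C9H12ClIO4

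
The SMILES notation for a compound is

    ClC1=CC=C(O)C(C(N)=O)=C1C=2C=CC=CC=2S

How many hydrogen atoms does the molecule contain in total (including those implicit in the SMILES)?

10

Walk through each heavy atom and fill implicit hydrogens from standard valence (C 4, N 3, O 2, S 2, halogen 1):
  atom 1: Cl (halogen, monovalent) → 0 H
  atom 2: C, bond orders sum to 4 (valence 4) → 0 H
  atom 3: C, bond orders sum to 3 (valence 4) → 1 H
  atom 4: C, bond orders sum to 3 (valence 4) → 1 H
  atom 5: C, bond orders sum to 4 (valence 4) → 0 H
  atom 6: O, bond orders sum to 1 (valence 2) → 1 H
  atom 7: C, bond orders sum to 4 (valence 4) → 0 H
  atom 8: C, bond orders sum to 4 (valence 4) → 0 H
  atom 9: N, bond orders sum to 1 (valence 3) → 2 H
  atom 10: O, bond orders sum to 2 (valence 2) → 0 H
  atom 11: C, bond orders sum to 4 (valence 4) → 0 H
  atom 12: C, bond orders sum to 4 (valence 4) → 0 H
  atom 13: C, bond orders sum to 3 (valence 4) → 1 H
  atom 14: C, bond orders sum to 3 (valence 4) → 1 H
  atom 15: C, bond orders sum to 3 (valence 4) → 1 H
  atom 16: C, bond orders sum to 3 (valence 4) → 1 H
  atom 17: C, bond orders sum to 4 (valence 4) → 0 H
  atom 18: S, bond orders sum to 1 (valence 2) → 1 H
Total hydrogens: 10.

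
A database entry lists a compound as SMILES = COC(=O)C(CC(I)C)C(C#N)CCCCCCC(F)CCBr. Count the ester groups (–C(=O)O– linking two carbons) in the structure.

1

The ester motif appears at heavy-atom position 3 in the SMILES.
Other groups present: 1 nitrile.
Ester count: 1.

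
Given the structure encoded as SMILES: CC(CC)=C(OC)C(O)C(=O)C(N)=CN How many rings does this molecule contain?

In SMILES, each pair of matching ring-closure digits denotes one ring-closing bond; the number of such bonds equals the number of independent rings.
Ring-closure bonds here: 0.

0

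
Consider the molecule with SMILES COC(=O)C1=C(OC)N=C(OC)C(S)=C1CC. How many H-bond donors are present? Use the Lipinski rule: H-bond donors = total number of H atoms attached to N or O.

Donors: find every N or O and count the H atoms it carries.
  atom 2 (O): bond orders sum to 2 → 0 H
  atom 4 (O): bond orders sum to 2 → 0 H
  atom 7 (O): bond orders sum to 2 → 0 H
  atom 9 (N): bond orders sum to 3 → 0 H
  atom 11 (O): bond orders sum to 2 → 0 H
Lipinski HBD = 0.

0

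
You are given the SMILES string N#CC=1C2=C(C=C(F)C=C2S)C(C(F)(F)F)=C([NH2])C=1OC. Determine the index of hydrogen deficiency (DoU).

9

Molecular formula: C13H8F4N2OS.
DoU = (2C + 2 + N − H − X) / 2, where X is the halogen count and O/S are ignored.
    = (2·13 + 2 + 2 − 8 − 4) / 2 = 18 / 2 = 9.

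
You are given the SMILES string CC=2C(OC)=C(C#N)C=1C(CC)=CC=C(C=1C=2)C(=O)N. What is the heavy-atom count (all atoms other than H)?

Every atom symbol written in the SMILES (organic subset) is one heavy atom; implicit H are not written.
Heavy atoms by element → C:16, N:2, O:2.
Total: 20.

20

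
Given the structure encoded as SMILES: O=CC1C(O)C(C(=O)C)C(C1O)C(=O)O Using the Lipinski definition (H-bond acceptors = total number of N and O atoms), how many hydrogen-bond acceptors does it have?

N atoms: 0; O atoms: 6.
Lipinski HBA = 0 + 6 = 6.

6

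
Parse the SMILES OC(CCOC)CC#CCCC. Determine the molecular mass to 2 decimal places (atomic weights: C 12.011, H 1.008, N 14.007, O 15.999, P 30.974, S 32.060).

170.25 g/mol

First, the molecular formula is C10H18O2 (counting implicit H from valence).
  C: 10 × 12.011 = 120.110
  H: 18 × 1.008 = 18.144
  O: 2 × 15.999 = 31.998
Sum: 10×12.011 + 18×1.008 + 2×15.999 = 170.252 → 170.25 g/mol.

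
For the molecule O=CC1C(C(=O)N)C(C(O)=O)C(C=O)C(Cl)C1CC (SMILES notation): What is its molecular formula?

C12H16ClNO5

Walk through each heavy atom and fill implicit hydrogens from standard valence (C 4, N 3, O 2, S 2, halogen 1):
  atom 1: O, bond orders sum to 2 (valence 2) → 0 H
  atom 2: C, bond orders sum to 3 (valence 4) → 1 H
  atom 3: C, bond orders sum to 3 (valence 4) → 1 H
  atom 4: C, bond orders sum to 3 (valence 4) → 1 H
  atom 5: C, bond orders sum to 4 (valence 4) → 0 H
  atom 6: O, bond orders sum to 2 (valence 2) → 0 H
  atom 7: N, bond orders sum to 1 (valence 3) → 2 H
  atom 8: C, bond orders sum to 3 (valence 4) → 1 H
  atom 9: C, bond orders sum to 4 (valence 4) → 0 H
  atom 10: O, bond orders sum to 1 (valence 2) → 1 H
  atom 11: O, bond orders sum to 2 (valence 2) → 0 H
  atom 12: C, bond orders sum to 3 (valence 4) → 1 H
  atom 13: C, bond orders sum to 3 (valence 4) → 1 H
  atom 14: O, bond orders sum to 2 (valence 2) → 0 H
  atom 15: C, bond orders sum to 3 (valence 4) → 1 H
  atom 16: Cl (halogen, monovalent) → 0 H
  atom 17: C, bond orders sum to 3 (valence 4) → 1 H
  atom 18: C, bond orders sum to 2 (valence 4) → 2 H
  atom 19: C, bond orders sum to 1 (valence 4) → 3 H
Totals → C:12, H:16, Cl:1, N:1, O:5.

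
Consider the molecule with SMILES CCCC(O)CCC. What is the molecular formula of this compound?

C7H16O

Walk through each heavy atom and fill implicit hydrogens from standard valence (C 4, N 3, O 2, S 2, halogen 1):
  atom 1: C, bond orders sum to 1 (valence 4) → 3 H
  atom 2: C, bond orders sum to 2 (valence 4) → 2 H
  atom 3: C, bond orders sum to 2 (valence 4) → 2 H
  atom 4: C, bond orders sum to 3 (valence 4) → 1 H
  atom 5: O, bond orders sum to 1 (valence 2) → 1 H
  atom 6: C, bond orders sum to 2 (valence 4) → 2 H
  atom 7: C, bond orders sum to 2 (valence 4) → 2 H
  atom 8: C, bond orders sum to 1 (valence 4) → 3 H
Totals → C:7, H:16, O:1.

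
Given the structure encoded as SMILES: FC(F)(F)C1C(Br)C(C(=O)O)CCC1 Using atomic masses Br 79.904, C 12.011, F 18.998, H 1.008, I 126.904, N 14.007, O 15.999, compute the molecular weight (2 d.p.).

275.06 g/mol

First, the molecular formula is C8H10BrF3O2 (counting implicit H from valence).
  Br: 1 × 79.904 = 79.904
  C: 8 × 12.011 = 96.088
  F: 3 × 18.998 = 56.994
  H: 10 × 1.008 = 10.080
  O: 2 × 15.999 = 31.998
Sum: 1×79.904 + 8×12.011 + 3×18.998 + 10×1.008 + 2×15.999 = 275.064 → 275.06 g/mol.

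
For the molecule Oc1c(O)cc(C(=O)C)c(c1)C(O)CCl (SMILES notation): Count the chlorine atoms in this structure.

1

Scan the SMILES for Cl atoms (remember two-letter symbols like Cl and Br are single atoms).
Chlorine count: 1.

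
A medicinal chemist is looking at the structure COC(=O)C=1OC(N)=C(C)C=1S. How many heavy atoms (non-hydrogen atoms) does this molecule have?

Every atom symbol written in the SMILES (organic subset) is one heavy atom; implicit H are not written.
Heavy atoms by element → C:7, N:1, O:3, S:1.
Total: 12.

12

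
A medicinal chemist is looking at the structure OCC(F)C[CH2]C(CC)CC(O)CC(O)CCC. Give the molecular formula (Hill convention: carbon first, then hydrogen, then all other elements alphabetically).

Walk through each heavy atom and fill implicit hydrogens from standard valence (C 4, N 3, O 2, S 2, halogen 1):
  atom 1: O, bond orders sum to 1 (valence 2) → 1 H
  atom 2: C, bond orders sum to 2 (valence 4) → 2 H
  atom 3: C, bond orders sum to 3 (valence 4) → 1 H
  atom 4: F (halogen, monovalent) → 0 H
  atom 5: C, bond orders sum to 2 (valence 4) → 2 H
  atom 6: C with explicit H count 2
  atom 7: C, bond orders sum to 3 (valence 4) → 1 H
  atom 8: C, bond orders sum to 2 (valence 4) → 2 H
  atom 9: C, bond orders sum to 1 (valence 4) → 3 H
  atom 10: C, bond orders sum to 2 (valence 4) → 2 H
  atom 11: C, bond orders sum to 3 (valence 4) → 1 H
  atom 12: O, bond orders sum to 1 (valence 2) → 1 H
  atom 13: C, bond orders sum to 2 (valence 4) → 2 H
  atom 14: C, bond orders sum to 3 (valence 4) → 1 H
  atom 15: O, bond orders sum to 1 (valence 2) → 1 H
  atom 16: C, bond orders sum to 2 (valence 4) → 2 H
  atom 17: C, bond orders sum to 2 (valence 4) → 2 H
  atom 18: C, bond orders sum to 1 (valence 4) → 3 H
Totals → C:14, H:29, F:1, O:3.
In Hill order: C14H29FO3.

C14H29FO3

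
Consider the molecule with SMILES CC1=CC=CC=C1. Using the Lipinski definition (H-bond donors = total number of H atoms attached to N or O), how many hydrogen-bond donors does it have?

0

Donors: find every N or O and count the H atoms it carries.
  (no N or O atoms present)
Lipinski HBD = 0.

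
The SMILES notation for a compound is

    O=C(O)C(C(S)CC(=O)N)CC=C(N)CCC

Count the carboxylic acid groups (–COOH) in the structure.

The carboxylic acid motif appears at heavy-atom position 2 in the SMILES.
Other groups present: 1 alkene, 1 amide, 1 primary amine, 1 thiol.
Carboxylic acid count: 1.

1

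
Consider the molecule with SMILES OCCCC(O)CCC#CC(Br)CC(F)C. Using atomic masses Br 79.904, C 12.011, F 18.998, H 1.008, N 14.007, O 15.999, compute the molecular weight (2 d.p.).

First, the molecular formula is C12H20BrFO2 (counting implicit H from valence).
  Br: 1 × 79.904 = 79.904
  C: 12 × 12.011 = 144.132
  F: 1 × 18.998 = 18.998
  H: 20 × 1.008 = 20.160
  O: 2 × 15.999 = 31.998
Sum: 1×79.904 + 12×12.011 + 1×18.998 + 20×1.008 + 2×15.999 = 295.192 → 295.19 g/mol.

295.19 g/mol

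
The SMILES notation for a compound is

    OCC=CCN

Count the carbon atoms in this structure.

4

Count every carbon token in the SMILES (each C, including those in ring-closure positions and inside branches).
Carbon count: 4.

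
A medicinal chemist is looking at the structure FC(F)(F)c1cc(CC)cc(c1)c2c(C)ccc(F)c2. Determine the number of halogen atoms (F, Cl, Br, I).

Halogen atoms appear at heavy-atom positions 1, 3, 4, 19 (4×F).
Halogen count: 4.

4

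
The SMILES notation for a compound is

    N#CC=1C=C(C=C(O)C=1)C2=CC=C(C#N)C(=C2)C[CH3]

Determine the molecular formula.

Walk through each heavy atom and fill implicit hydrogens from standard valence (C 4, N 3, O 2, S 2, halogen 1):
  atom 1: N, bond orders sum to 3 (valence 3) → 0 H
  atom 2: C, bond orders sum to 4 (valence 4) → 0 H
  atom 3: C, bond orders sum to 4 (valence 4) → 0 H
  atom 4: C, bond orders sum to 3 (valence 4) → 1 H
  atom 5: C, bond orders sum to 4 (valence 4) → 0 H
  atom 6: C, bond orders sum to 3 (valence 4) → 1 H
  atom 7: C, bond orders sum to 4 (valence 4) → 0 H
  atom 8: O, bond orders sum to 1 (valence 2) → 1 H
  atom 9: C, bond orders sum to 3 (valence 4) → 1 H
  atom 10: C, bond orders sum to 4 (valence 4) → 0 H
  atom 11: C, bond orders sum to 3 (valence 4) → 1 H
  atom 12: C, bond orders sum to 3 (valence 4) → 1 H
  atom 13: C, bond orders sum to 4 (valence 4) → 0 H
  atom 14: C, bond orders sum to 4 (valence 4) → 0 H
  atom 15: N, bond orders sum to 3 (valence 3) → 0 H
  atom 16: C, bond orders sum to 4 (valence 4) → 0 H
  atom 17: C, bond orders sum to 3 (valence 4) → 1 H
  atom 18: C, bond orders sum to 2 (valence 4) → 2 H
  atom 19: C with explicit H count 3
Totals → C:16, H:12, N:2, O:1.
In Hill order: C16H12N2O.

C16H12N2O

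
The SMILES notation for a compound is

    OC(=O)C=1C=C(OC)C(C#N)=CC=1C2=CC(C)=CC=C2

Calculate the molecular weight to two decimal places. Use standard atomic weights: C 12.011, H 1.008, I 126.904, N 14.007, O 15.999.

First, the molecular formula is C16H13NO3 (counting implicit H from valence).
  C: 16 × 12.011 = 192.176
  H: 13 × 1.008 = 13.104
  N: 1 × 14.007 = 14.007
  O: 3 × 15.999 = 47.997
Sum: 16×12.011 + 13×1.008 + 1×14.007 + 3×15.999 = 267.284 → 267.28 g/mol.

267.28 g/mol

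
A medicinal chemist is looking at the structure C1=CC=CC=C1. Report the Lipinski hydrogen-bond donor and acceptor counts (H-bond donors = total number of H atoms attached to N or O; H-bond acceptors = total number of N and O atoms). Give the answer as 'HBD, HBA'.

0, 0

Donors: find every N or O and count the H atoms it carries.
  (no N or O atoms present)
Lipinski HBD = 0.
Acceptors: N atoms = 0, O atoms = 0 → HBA = 0.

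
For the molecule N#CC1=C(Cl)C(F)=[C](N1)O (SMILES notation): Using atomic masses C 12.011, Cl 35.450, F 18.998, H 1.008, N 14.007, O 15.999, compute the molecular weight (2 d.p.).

160.53 g/mol

First, the molecular formula is C5H2ClFN2O (counting implicit H from valence).
  C: 5 × 12.011 = 60.055
  Cl: 1 × 35.450 = 35.450
  F: 1 × 18.998 = 18.998
  H: 2 × 1.008 = 2.016
  N: 2 × 14.007 = 28.014
  O: 1 × 15.999 = 15.999
Sum: 5×12.011 + 1×35.450 + 1×18.998 + 2×1.008 + 2×14.007 + 1×15.999 = 160.532 → 160.53 g/mol.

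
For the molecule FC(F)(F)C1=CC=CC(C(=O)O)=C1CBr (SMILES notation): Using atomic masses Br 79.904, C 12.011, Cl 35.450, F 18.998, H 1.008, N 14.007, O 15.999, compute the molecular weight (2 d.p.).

First, the molecular formula is C9H6BrF3O2 (counting implicit H from valence).
  Br: 1 × 79.904 = 79.904
  C: 9 × 12.011 = 108.099
  F: 3 × 18.998 = 56.994
  H: 6 × 1.008 = 6.048
  O: 2 × 15.999 = 31.998
Sum: 1×79.904 + 9×12.011 + 3×18.998 + 6×1.008 + 2×15.999 = 283.043 → 283.04 g/mol.

283.04 g/mol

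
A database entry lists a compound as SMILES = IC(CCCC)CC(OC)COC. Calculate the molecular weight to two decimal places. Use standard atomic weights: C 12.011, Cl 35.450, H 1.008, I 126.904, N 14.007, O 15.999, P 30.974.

300.18 g/mol

First, the molecular formula is C10H21IO2 (counting implicit H from valence).
  C: 10 × 12.011 = 120.110
  H: 21 × 1.008 = 21.168
  I: 1 × 126.904 = 126.904
  O: 2 × 15.999 = 31.998
Sum: 10×12.011 + 21×1.008 + 1×126.904 + 2×15.999 = 300.180 → 300.18 g/mol.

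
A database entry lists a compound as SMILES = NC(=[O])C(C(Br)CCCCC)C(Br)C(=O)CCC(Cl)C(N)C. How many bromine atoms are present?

2

Scan the SMILES for Br atoms (remember two-letter symbols like Cl and Br are single atoms).
Bromine count: 2.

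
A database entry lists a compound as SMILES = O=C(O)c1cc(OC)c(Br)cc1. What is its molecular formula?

C8H7BrO3

Walk through each heavy atom and fill implicit hydrogens from standard valence (C 4, N 3, O 2, S 2, halogen 1); for lowercase aromatic atoms, an aromatic c carries 1 H when it has two neighbours and 0 H with three, and aromatic n carries 0 H:
  atom 1: O, bond orders sum to 2 (valence 2) → 0 H
  atom 2: C, bond orders sum to 4 (valence 4) → 0 H
  atom 3: O, bond orders sum to 1 (valence 2) → 1 H
  atom 4: aromatic c, 3 neighbours → 0 H
  atom 5: aromatic c, 2 neighbours → 1 H
  atom 6: aromatic c, 3 neighbours → 0 H
  atom 7: O, bond orders sum to 2 (valence 2) → 0 H
  atom 8: C, bond orders sum to 1 (valence 4) → 3 H
  atom 9: aromatic c, 3 neighbours → 0 H
  atom 10: Br (halogen, monovalent) → 0 H
  atom 11: aromatic c, 2 neighbours → 1 H
  atom 12: aromatic c, 2 neighbours → 1 H
Totals → C:8, H:7, Br:1, O:3.
In Hill order: C8H7BrO3.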